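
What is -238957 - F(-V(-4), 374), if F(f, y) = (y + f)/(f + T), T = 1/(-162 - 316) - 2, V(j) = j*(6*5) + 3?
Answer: -13135462031/54969 ≈ -2.3896e+5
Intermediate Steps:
V(j) = 3 + 30*j (V(j) = j*30 + 3 = 30*j + 3 = 3 + 30*j)
T = -957/478 (T = 1/(-478) - 2 = -1/478 - 2 = -957/478 ≈ -2.0021)
F(f, y) = (f + y)/(-957/478 + f) (F(f, y) = (y + f)/(f - 957/478) = (f + y)/(-957/478 + f))
-238957 - F(-V(-4), 374) = -238957 - 478*(-(3 + 30*(-4)) + 374)/(-957 + 478*(-(3 + 30*(-4)))) = -238957 - 478*(-(3 - 120) + 374)/(-957 + 478*(-(3 - 120))) = -238957 - 478*(-1*(-117) + 374)/(-957 + 478*(-1*(-117))) = -238957 - 478*(117 + 374)/(-957 + 478*117) = -238957 - 478*491/(-957 + 55926) = -238957 - 478*491/54969 = -238957 - 1*234698/54969 = -238957 - 234698/54969 = -13135462031/54969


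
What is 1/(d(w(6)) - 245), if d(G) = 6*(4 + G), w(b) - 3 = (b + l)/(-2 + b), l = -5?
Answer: -2/403 ≈ -0.0049628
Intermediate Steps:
w(b) = 3 + (-5 + b)/(-2 + b) (w(b) = 3 + (b - 5)/(-2 + b) = 3 + (-5 + b)/(-2 + b))
d(G) = 24 + 6*G
1/(d(w(6)) - 245) = 1/((24 + 6*((-11 + 4*6)/(-2 + 6))) - 245) = 1/((24 + 6*((-11 + 24)/4)) - 245) = 1/((24 + 6*((1/4)*13)) - 245) = 1/((24 + 6*(13/4)) - 245) = 1/((24 + 39/2) - 245) = 1/(87/2 - 245) = 1/(-403/2) = -2/403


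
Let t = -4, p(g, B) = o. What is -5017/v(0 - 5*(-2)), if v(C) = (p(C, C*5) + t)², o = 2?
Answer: -5017/4 ≈ -1254.3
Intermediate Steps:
p(g, B) = 2
v(C) = 4 (v(C) = (2 - 4)² = (-2)² = 4)
-5017/v(0 - 5*(-2)) = -5017/4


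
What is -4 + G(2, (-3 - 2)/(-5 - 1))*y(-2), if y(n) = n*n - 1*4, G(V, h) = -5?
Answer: -4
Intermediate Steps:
y(n) = -4 + n² (y(n) = n² - 4 = -4 + n²)
-4 + G(2, (-3 - 2)/(-5 - 1))*y(-2) = -4 - 5*(-4 + (-2)²) = -4 - 5*(-4 + 4) = -4 - 5*0 = -4 + 0 = -4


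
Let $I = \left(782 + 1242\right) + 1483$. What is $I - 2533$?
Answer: $974$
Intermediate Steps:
$I = 3507$ ($I = 2024 + 1483 = 3507$)
$I - 2533 = 3507 - 2533 = 974$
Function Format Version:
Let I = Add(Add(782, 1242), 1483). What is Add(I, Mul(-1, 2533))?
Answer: 974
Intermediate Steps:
I = 3507 (I = Add(2024, 1483) = 3507)
Add(I, Mul(-1, 2533)) = Add(3507, Mul(-1, 2533)) = Add(3507, -2533) = 974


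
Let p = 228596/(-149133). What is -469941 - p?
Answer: -70083482557/149133 ≈ -4.6994e+5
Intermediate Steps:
p = -228596/149133 (p = 228596*(-1/149133) = -228596/149133 ≈ -1.5328)
-469941 - p = -469941 - 1*(-228596/149133) = -469941 + 228596/149133 = -70083482557/149133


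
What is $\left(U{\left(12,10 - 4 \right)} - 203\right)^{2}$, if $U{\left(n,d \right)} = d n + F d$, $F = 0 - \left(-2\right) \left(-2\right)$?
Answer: $24025$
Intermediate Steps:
$F = -4$ ($F = 0 - 4 = -4$)
$U{\left(n,d \right)} = - 4 d + d n$ ($U{\left(n,d \right)} = d n - 4 d = - 4 d + d n$)
$\left(U{\left(12,10 - 4 \right)} - 203\right)^{2} = \left(\left(10 - 4\right) \left(-4 + 12\right) - 203\right)^{2} = \left(6 \cdot 8 - 203\right)^{2} = \left(48 - 203\right)^{2} = \left(-155\right)^{2} = 24025$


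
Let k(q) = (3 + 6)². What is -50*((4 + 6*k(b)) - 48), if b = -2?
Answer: -22100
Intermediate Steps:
k(q) = 81 (k(q) = 9² = 81)
-50*((4 + 6*k(b)) - 48) = -50*((4 + 6*81) - 48) = -50*((4 + 486) - 48) = -50*(490 - 48) = -50*442 = -22100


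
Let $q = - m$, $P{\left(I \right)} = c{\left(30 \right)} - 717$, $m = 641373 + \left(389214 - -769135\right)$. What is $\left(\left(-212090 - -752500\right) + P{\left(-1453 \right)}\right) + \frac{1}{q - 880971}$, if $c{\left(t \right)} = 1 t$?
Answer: $\frac{1446831668038}{2680693} \approx 5.3972 \cdot 10^{5}$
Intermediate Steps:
$c{\left(t \right)} = t$
$m = 1799722$ ($m = 641373 + \left(389214 + 769135\right) = 641373 + 1158349 = 1799722$)
$P{\left(I \right)} = -687$ ($P{\left(I \right)} = 30 - 717 = -687$)
$q = -1799722$ ($q = \left(-1\right) 1799722 = -1799722$)
$\left(\left(-212090 - -752500\right) + P{\left(-1453 \right)}\right) + \frac{1}{q - 880971} = \left(\left(-212090 - -752500\right) - 687\right) + \frac{1}{-1799722 - 880971} = \left(\left(-212090 + 752500\right) - 687\right) + \frac{1}{-2680693} = \left(540410 - 687\right) - \frac{1}{2680693} = 539723 - \frac{1}{2680693} = \frac{1446831668038}{2680693}$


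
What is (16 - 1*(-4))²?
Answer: 400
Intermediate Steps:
(16 - 1*(-4))² = (16 + 4)² = 20² = 400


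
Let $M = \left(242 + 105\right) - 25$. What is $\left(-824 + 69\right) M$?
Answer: $-243110$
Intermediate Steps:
$M = 322$ ($M = 347 - 25 = 322$)
$\left(-824 + 69\right) M = \left(-824 + 69\right) 322 = \left(-755\right) 322 = -243110$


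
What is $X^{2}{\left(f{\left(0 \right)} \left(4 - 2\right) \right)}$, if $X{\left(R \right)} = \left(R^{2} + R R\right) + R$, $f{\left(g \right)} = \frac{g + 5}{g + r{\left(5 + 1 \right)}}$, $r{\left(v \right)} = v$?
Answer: $\frac{4225}{81} \approx 52.161$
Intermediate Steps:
$f{\left(g \right)} = \frac{5 + g}{6 + g}$ ($f{\left(g \right)} = \frac{g + 5}{g + \left(5 + 1\right)} = \frac{5 + g}{g + 6} = \frac{5 + g}{6 + g}$)
$X{\left(R \right)} = R + 2 R^{2}$ ($X{\left(R \right)} = \left(R^{2} + R^{2}\right) + R = 2 R^{2} + R = R + 2 R^{2}$)
$X^{2}{\left(f{\left(0 \right)} \left(4 - 2\right) \right)} = \left(\frac{5 + 0}{6 + 0} \left(4 - 2\right) \left(1 + 2 \frac{5 + 0}{6 + 0} \left(4 - 2\right)\right)\right)^{2} = \left(\frac{1}{6} \cdot 5 \cdot 2 \left(1 + 2 \cdot \frac{1}{6} \cdot 5 \cdot 2\right)\right)^{2} = \left(\frac{5}{6} \cdot 2 \left(1 + 2 \cdot \frac{5}{6} \cdot 2\right)\right)^{2} = \left(\frac{5 \left(1 + 2 \cdot \frac{5}{3}\right)}{3}\right)^{2} = \left(\frac{5 \left(1 + \frac{10}{3}\right)}{3}\right)^{2} = \left(\frac{5}{3} \cdot \frac{13}{3}\right)^{2} = \left(\frac{65}{9}\right)^{2} = \frac{4225}{81}$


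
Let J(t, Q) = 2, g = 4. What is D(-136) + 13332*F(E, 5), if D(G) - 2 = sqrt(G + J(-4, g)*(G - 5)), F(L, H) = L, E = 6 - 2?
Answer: 53330 + I*sqrt(418) ≈ 53330.0 + 20.445*I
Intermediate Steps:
E = 4
D(G) = 2 + sqrt(-10 + 3*G) (D(G) = 2 + sqrt(G + 2*(G - 5)) = 2 + sqrt(G + 2*(-5 + G)) = 2 + sqrt(G + (-10 + 2*G)) = 2 + sqrt(-10 + 3*G))
D(-136) + 13332*F(E, 5) = (2 + sqrt(-10 + 3*(-136))) + 13332*4 = (2 + sqrt(-10 - 408)) + 53328 = (2 + sqrt(-418)) + 53328 = (2 + I*sqrt(418)) + 53328 = 53330 + I*sqrt(418)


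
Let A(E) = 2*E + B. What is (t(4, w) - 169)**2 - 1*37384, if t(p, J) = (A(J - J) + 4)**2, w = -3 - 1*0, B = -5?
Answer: -9160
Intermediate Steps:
w = -3 (w = -3 + 0 = -3)
A(E) = -5 + 2*E (A(E) = 2*E - 5 = -5 + 2*E)
t(p, J) = 1 (t(p, J) = ((-5 + 2*(J - J)) + 4)**2 = ((-5 + 2*0) + 4)**2 = ((-5 + 0) + 4)**2 = (-5 + 4)**2 = (-1)**2 = 1)
(t(4, w) - 169)**2 - 1*37384 = (1 - 169)**2 - 1*37384 = (-168)**2 - 37384 = 28224 - 37384 = -9160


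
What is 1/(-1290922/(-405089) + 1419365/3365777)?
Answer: 1363439239153/4919924724879 ≈ 0.27713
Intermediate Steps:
1/(-1290922/(-405089) + 1419365/3365777) = 1/(-1290922*(-1/405089) + 1419365*(1/3365777)) = 1/(1290922/405089 + 1419365/3365777) = 1/(4919924724879/1363439239153) = 1363439239153/4919924724879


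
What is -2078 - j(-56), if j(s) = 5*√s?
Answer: -2078 - 10*I*√14 ≈ -2078.0 - 37.417*I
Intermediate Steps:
-2078 - j(-56) = -2078 - 5*√(-56) = -2078 - 5*2*I*√14 = -2078 - 10*I*√14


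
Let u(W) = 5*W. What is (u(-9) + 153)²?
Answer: 11664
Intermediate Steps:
(u(-9) + 153)² = (5*(-9) + 153)² = (-45 + 153)² = 108² = 11664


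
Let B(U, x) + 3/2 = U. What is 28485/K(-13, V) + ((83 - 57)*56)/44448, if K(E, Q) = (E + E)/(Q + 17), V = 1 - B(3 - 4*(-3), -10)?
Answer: -356088619/72228 ≈ -4930.1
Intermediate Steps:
B(U, x) = -3/2 + U
V = -25/2 (V = 1 - (-3/2 + (3 - 4*(-3))) = 1 - (-3/2 + (3 + 12)) = 1 - (-3/2 + 15) = 1 - 1*27/2 = 1 - 27/2 = -25/2 ≈ -12.500)
K(E, Q) = 2*E/(17 + Q) (K(E, Q) = (2*E)/(17 + Q) = 2*E/(17 + Q))
28485/K(-13, V) + ((83 - 57)*56)/44448 = 28485/((2*(-13)/(17 - 25/2))) + ((83 - 57)*56)/44448 = 28485/((2*(-13)/(9/2))) + (26*56)*(1/44448) = 28485/((2*(-13)*(2/9))) + 1456*(1/44448) = 28485/(-52/9) + 91/2778 = 28485*(-9/52) + 91/2778 = -256365/52 + 91/2778 = -356088619/72228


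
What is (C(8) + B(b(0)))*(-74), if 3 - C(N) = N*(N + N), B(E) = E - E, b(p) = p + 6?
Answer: 9250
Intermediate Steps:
b(p) = 6 + p
B(E) = 0
C(N) = 3 - 2*N² (C(N) = 3 - N*(N + N) = 3 - N*2*N = 3 - 2*N²)
(C(8) + B(b(0)))*(-74) = ((3 - 2*8²) + 0)*(-74) = ((3 - 2*64) + 0)*(-74) = ((3 - 128) + 0)*(-74) = (-125 + 0)*(-74) = -125*(-74) = 9250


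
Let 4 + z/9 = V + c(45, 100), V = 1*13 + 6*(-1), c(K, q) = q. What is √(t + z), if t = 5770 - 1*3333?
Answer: 58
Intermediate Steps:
V = 7 (V = 13 - 6 = 7)
z = 927 (z = -36 + 9*(7 + 100) = -36 + 9*107 = -36 + 963 = 927)
t = 2437 (t = 5770 - 3333 = 2437)
√(t + z) = √(2437 + 927) = √3364 = 58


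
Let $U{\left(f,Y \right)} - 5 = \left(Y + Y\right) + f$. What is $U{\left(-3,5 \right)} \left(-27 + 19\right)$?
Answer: $-96$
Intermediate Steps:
$U{\left(f,Y \right)} = 5 + f + 2 Y$ ($U{\left(f,Y \right)} = 5 + \left(\left(Y + Y\right) + f\right) = 5 + \left(2 Y + f\right) = 5 + \left(f + 2 Y\right) = 5 + f + 2 Y$)
$U{\left(-3,5 \right)} \left(-27 + 19\right) = \left(5 - 3 + 2 \cdot 5\right) \left(-27 + 19\right) = \left(5 - 3 + 10\right) \left(-8\right) = 12 \left(-8\right) = -96$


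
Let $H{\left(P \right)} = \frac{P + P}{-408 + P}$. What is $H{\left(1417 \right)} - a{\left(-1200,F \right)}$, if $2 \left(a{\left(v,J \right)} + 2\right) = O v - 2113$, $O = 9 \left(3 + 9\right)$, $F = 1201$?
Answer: $\frac{132908121}{2018} \approx 65861.0$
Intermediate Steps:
$O = 108$ ($O = 9 \cdot 12 = 108$)
$a{\left(v,J \right)} = - \frac{2117}{2} + 54 v$ ($a{\left(v,J \right)} = -2 + \frac{108 v - 2113}{2} = -2 + \frac{-2113 + 108 v}{2} = -2 + \left(- \frac{2113}{2} + 54 v\right) = - \frac{2117}{2} + 54 v$)
$H{\left(P \right)} = \frac{2 P}{-408 + P}$
$H{\left(1417 \right)} - a{\left(-1200,F \right)} = 2 \cdot 1417 \frac{1}{-408 + 1417} - \left(- \frac{2117}{2} + 54 \left(-1200\right)\right) = 2 \cdot 1417 \cdot \frac{1}{1009} - \left(- \frac{2117}{2} - 64800\right) = 2 \cdot 1417 \cdot \frac{1}{1009} - - \frac{131717}{2} = \frac{2834}{1009} + \frac{131717}{2} = \frac{132908121}{2018}$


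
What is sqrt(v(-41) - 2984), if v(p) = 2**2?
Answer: 2*I*sqrt(745) ≈ 54.589*I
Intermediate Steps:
v(p) = 4
sqrt(v(-41) - 2984) = sqrt(4 - 2984) = sqrt(-2980) = 2*I*sqrt(745)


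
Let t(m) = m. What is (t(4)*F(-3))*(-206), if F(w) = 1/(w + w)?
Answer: 412/3 ≈ 137.33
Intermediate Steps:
F(w) = 1/(2*w)
(t(4)*F(-3))*(-206) = (4*((½)/(-3)))*(-206) = (4*((½)*(-⅓)))*(-206) = (4*(-⅙))*(-206) = -⅔*(-206) = 412/3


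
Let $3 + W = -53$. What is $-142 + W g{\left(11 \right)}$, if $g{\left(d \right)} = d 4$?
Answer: $-2606$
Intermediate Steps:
$W = -56$ ($W = -3 - 53 = -56$)
$g{\left(d \right)} = 4 d$
$-142 + W g{\left(11 \right)} = -142 - 56 \cdot 4 \cdot 11 = -142 - 2464 = -2606$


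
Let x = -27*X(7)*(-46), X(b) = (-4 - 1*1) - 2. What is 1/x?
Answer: -1/8694 ≈ -0.00011502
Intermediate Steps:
X(b) = -7 (X(b) = (-4 - 1) - 2 = -5 - 2 = -7)
x = -8694 (x = -27*(-7)*(-46) = 189*(-46) = -8694)
1/x = 1/(-8694) = -1/8694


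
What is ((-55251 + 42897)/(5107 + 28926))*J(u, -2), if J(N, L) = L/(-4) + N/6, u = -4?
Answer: 2059/34033 ≈ 0.060500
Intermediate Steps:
J(N, L) = -L/4 + N/6 (J(N, L) = L*(-1/4) + N*(1/6) = -L/4 + N/6)
((-55251 + 42897)/(5107 + 28926))*J(u, -2) = ((-55251 + 42897)/(5107 + 28926))*(-1/4*(-2) + (1/6)*(-4)) = (-12354/34033)*(1/2 - 2/3) = -12354*1/34033*(-1/6) = -12354/34033*(-1/6) = 2059/34033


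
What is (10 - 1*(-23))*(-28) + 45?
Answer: -879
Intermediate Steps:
(10 - 1*(-23))*(-28) + 45 = (10 + 23)*(-28) + 45 = 33*(-28) + 45 = -924 + 45 = -879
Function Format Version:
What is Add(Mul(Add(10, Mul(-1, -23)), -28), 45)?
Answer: -879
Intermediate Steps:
Add(Mul(Add(10, Mul(-1, -23)), -28), 45) = Add(Mul(Add(10, 23), -28), 45) = Add(Mul(33, -28), 45) = Add(-924, 45) = -879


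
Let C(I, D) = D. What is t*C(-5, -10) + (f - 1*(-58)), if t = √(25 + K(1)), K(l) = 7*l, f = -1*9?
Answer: 49 - 40*√2 ≈ -7.5685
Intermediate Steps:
f = -9
t = 4*√2 (t = √(25 + 7*1) = √(25 + 7) = √32 = 4*√2 ≈ 5.6569)
t*C(-5, -10) + (f - 1*(-58)) = (4*√2)*(-10) + (-9 - 1*(-58)) = -40*√2 + (-9 + 58) = -40*√2 + 49 = 49 - 40*√2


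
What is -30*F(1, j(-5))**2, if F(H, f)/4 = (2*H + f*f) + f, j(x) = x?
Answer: -232320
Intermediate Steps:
F(H, f) = 4*f + 4*f**2 + 8*H (F(H, f) = 4*((2*H + f*f) + f) = 4*((2*H + f**2) + f) = 4*((f**2 + 2*H) + f) = 4*(f + f**2 + 2*H) = 4*f + 4*f**2 + 8*H)
-30*F(1, j(-5))**2 = -30*(4*(-5) + 4*(-5)**2 + 8*1)**2 = -30*(-20 + 4*25 + 8)**2 = -30*(-20 + 100 + 8)**2 = -30*88**2 = -30*7744 = -232320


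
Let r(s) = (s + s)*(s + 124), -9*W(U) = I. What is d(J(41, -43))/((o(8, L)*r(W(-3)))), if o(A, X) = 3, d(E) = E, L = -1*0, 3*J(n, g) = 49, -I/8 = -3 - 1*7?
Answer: -63/23680 ≈ -0.0026605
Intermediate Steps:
I = 80 (I = -8*(-3 - 1*7) = -8*(-3 - 7) = -8*(-10) = 80)
J(n, g) = 49/3 (J(n, g) = (1/3)*49 = 49/3)
W(U) = -80/9 (W(U) = -1/9*80 = -80/9)
L = 0
r(s) = 2*s*(124 + s) (r(s) = (2*s)*(124 + s) = 2*s*(124 + s))
d(J(41, -43))/((o(8, L)*r(W(-3)))) = 49/(3*((3*(2*(-80/9)*(124 - 80/9))))) = 49/(3*((3*(2*(-80/9)*(1036/9))))) = 49/(3*((3*(-165760/81)))) = 49/(3*(-165760/27)) = (49/3)*(-27/165760) = -63/23680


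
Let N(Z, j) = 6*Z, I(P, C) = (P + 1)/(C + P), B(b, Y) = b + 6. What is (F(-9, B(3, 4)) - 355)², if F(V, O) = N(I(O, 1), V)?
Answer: 121801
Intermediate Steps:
B(b, Y) = 6 + b
I(P, C) = (1 + P)/(C + P)
F(V, O) = 6 (F(V, O) = 6*((1 + O)/(1 + O)) = 6*1 = 6)
(F(-9, B(3, 4)) - 355)² = (6 - 355)² = (-349)² = 121801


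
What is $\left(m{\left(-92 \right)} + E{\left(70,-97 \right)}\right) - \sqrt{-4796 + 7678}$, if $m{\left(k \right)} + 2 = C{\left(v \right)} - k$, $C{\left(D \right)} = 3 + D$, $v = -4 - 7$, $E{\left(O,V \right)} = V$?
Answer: $-15 - \sqrt{2882} \approx -68.684$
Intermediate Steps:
$v = -11$ ($v = -4 - 7 = -11$)
$m{\left(k \right)} = -10 - k$ ($m{\left(k \right)} = -2 - \left(8 + k\right) = -10 - k$)
$\left(m{\left(-92 \right)} + E{\left(70,-97 \right)}\right) - \sqrt{-4796 + 7678} = \left(\left(-10 - -92\right) - 97\right) - \sqrt{-4796 + 7678} = \left(\left(-10 + 92\right) - 97\right) - \sqrt{2882} = \left(82 - 97\right) - \sqrt{2882} = -15 - \sqrt{2882}$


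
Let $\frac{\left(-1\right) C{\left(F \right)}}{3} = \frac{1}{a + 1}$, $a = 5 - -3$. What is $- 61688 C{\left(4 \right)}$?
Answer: $\frac{61688}{3} \approx 20563.0$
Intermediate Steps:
$a = 8$ ($a = 5 + 3 = 8$)
$C{\left(F \right)} = - \frac{1}{3}$ ($C{\left(F \right)} = - \frac{3}{8 + 1} = - \frac{3}{9} = \left(-3\right) \frac{1}{9} = - \frac{1}{3}$)
$- 61688 C{\left(4 \right)} = \left(-61688\right) \left(- \frac{1}{3}\right) = \frac{61688}{3}$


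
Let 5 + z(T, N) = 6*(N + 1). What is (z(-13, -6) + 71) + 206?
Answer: 242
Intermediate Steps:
z(T, N) = 1 + 6*N (z(T, N) = -5 + 6*(N + 1) = -5 + 6*(1 + N) = -5 + (6 + 6*N) = 1 + 6*N)
(z(-13, -6) + 71) + 206 = ((1 + 6*(-6)) + 71) + 206 = ((1 - 36) + 71) + 206 = (-35 + 71) + 206 = 36 + 206 = 242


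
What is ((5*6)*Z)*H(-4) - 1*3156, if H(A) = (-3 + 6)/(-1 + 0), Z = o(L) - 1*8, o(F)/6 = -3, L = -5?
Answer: -816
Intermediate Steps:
o(F) = -18 (o(F) = 6*(-3) = -18)
Z = -26 (Z = -18 - 1*8 = -18 - 8 = -26)
H(A) = -3 (H(A) = 3/(-1) = 3*(-1) = -3)
((5*6)*Z)*H(-4) - 1*3156 = ((5*6)*(-26))*(-3) - 1*3156 = (30*(-26))*(-3) - 3156 = -780*(-3) - 3156 = 2340 - 3156 = -816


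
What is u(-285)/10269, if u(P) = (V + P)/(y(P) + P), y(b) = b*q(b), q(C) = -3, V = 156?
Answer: -43/1951110 ≈ -2.2039e-5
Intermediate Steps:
y(b) = -3*b (y(b) = b*(-3) = -3*b)
u(P) = -(156 + P)/(2*P) (u(P) = (156 + P)/(-3*P + P) = (156 + P)/((-2*P)) = (156 + P)*(-1/(2*P)) = -(156 + P)/(2*P))
u(-285)/10269 = ((½)*(-156 - 1*(-285))/(-285))/10269 = ((½)*(-1/285)*(-156 + 285))*(1/10269) = ((½)*(-1/285)*129)*(1/10269) = -43/190*1/10269 = -43/1951110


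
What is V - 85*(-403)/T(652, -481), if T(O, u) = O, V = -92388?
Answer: -60202721/652 ≈ -92336.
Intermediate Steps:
V - 85*(-403)/T(652, -481) = -92388 - 85*(-403)/652 = -92388 - (-34255)/652 = -92388 - 1*(-34255/652) = -92388 + 34255/652 = -60202721/652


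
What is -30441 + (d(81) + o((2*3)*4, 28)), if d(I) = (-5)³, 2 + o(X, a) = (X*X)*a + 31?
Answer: -14409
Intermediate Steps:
o(X, a) = 29 + a*X² (o(X, a) = -2 + ((X*X)*a + 31) = -2 + (X²*a + 31) = -2 + (a*X² + 31) = -2 + (31 + a*X²) = 29 + a*X²)
d(I) = -125
-30441 + (d(81) + o((2*3)*4, 28)) = -30441 + (-125 + (29 + 28*((2*3)*4)²)) = -30441 + (-125 + (29 + 28*(6*4)²)) = -30441 + (-125 + (29 + 28*24²)) = -30441 + (-125 + (29 + 28*576)) = -30441 + (-125 + (29 + 16128)) = -30441 + (-125 + 16157) = -30441 + 16032 = -14409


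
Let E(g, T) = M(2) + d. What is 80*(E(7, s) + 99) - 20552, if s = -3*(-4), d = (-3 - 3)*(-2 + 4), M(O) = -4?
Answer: -13912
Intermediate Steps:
d = -12 (d = -6*2 = -12)
s = 12
E(g, T) = -16 (E(g, T) = -4 - 12 = -16)
80*(E(7, s) + 99) - 20552 = 80*(-16 + 99) - 20552 = 80*83 - 20552 = 6640 - 20552 = -13912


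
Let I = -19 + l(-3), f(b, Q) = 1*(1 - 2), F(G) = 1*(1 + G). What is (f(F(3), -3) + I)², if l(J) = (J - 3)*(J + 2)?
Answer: 196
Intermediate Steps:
l(J) = (-3 + J)*(2 + J)
F(G) = 1 + G
f(b, Q) = -1 (f(b, Q) = 1*(-1) = -1)
I = -13 (I = -19 + (-6 + (-3)² - 1*(-3)) = -19 + (-6 + 9 + 3) = -19 + 6 = -13)
(f(F(3), -3) + I)² = (-1 - 13)² = (-14)² = 196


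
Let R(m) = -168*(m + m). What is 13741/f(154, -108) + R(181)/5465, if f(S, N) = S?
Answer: 9389843/120230 ≈ 78.099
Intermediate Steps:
R(m) = -336*m
13741/f(154, -108) + R(181)/5465 = 13741/154 - 336*181/5465 = 13741*(1/154) - 60816*1/5465 = 1963/22 - 60816/5465 = 9389843/120230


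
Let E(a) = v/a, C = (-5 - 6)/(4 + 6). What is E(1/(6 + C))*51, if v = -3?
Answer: -7497/10 ≈ -749.70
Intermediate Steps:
C = -11/10 ≈ -1.1000
E(a) = -3/a
E(1/(6 + C))*51 = -3/(1/(6 - 11/10))*51 = -3/(1/(49/10))*51 = -3/10/49*51 = -3*49/10*51 = -147/10*51 = -7497/10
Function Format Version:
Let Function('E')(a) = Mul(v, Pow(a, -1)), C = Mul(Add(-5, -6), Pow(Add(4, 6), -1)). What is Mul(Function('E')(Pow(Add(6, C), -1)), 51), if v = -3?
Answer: Rational(-7497, 10) ≈ -749.70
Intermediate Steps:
C = Rational(-11, 10) (C = Mul(-11, Pow(10, -1)) = Mul(-11, Rational(1, 10)) = Rational(-11, 10) ≈ -1.1000)
Function('E')(a) = Mul(-3, Pow(a, -1))
Mul(Function('E')(Pow(Add(6, C), -1)), 51) = Mul(Mul(-3, Pow(Pow(Add(6, Rational(-11, 10)), -1), -1)), 51) = Mul(Mul(-3, Pow(Pow(Rational(49, 10), -1), -1)), 51) = Mul(Mul(-3, Pow(Rational(10, 49), -1)), 51) = Mul(Mul(-3, Rational(49, 10)), 51) = Mul(Rational(-147, 10), 51) = Rational(-7497, 10)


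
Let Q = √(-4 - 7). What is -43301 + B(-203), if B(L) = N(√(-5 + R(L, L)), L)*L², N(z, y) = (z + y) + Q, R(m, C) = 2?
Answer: -8408728 + 41209*I*√3 + 41209*I*√11 ≈ -8.4087e+6 + 2.0805e+5*I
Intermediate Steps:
Q = I*√11 (Q = √(-11) = I*√11 ≈ 3.3166*I)
N(z, y) = y + z + I*√11 (N(z, y) = (z + y) + I*√11 = (y + z) + I*√11 = y + z + I*√11)
B(L) = L²*(L + I*√3 + I*√11) (B(L) = (L + √(-5 + 2) + I*√11)*L² = (L + √(-3) + I*√11)*L² = (L + I*√3 + I*√11)*L² = L²*(L + I*√3 + I*√11))
-43301 + B(-203) = -43301 + (-203)²*(-203 + I*√3 + I*√11) = -43301 + 41209*(-203 + I*√3 + I*√11) = -43301 + (-8365427 + 41209*I*√3 + 41209*I*√11) = -8408728 + 41209*I*√3 + 41209*I*√11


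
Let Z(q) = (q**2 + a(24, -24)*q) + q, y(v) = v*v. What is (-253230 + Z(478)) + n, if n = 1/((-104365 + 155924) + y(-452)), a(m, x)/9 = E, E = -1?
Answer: -7310005909/255863 ≈ -28570.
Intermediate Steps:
a(m, x) = -9 (a(m, x) = 9*(-1) = -9)
y(v) = v**2
Z(q) = q**2 - 8*q (Z(q) = (q**2 - 9*q) + q = q**2 - 8*q)
n = 1/255863 (n = 1/((-104365 + 155924) + (-452)**2) = 1/(51559 + 204304) = 1/255863 ≈ 3.9083e-6)
(-253230 + Z(478)) + n = (-253230 + 478*(-8 + 478)) + 1/255863 = (-253230 + 478*470) + 1/255863 = (-253230 + 224660) + 1/255863 = -28570 + 1/255863 = -7310005909/255863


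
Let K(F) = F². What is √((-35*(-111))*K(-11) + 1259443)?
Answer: 2*√432382 ≈ 1315.1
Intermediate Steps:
√((-35*(-111))*K(-11) + 1259443) = √(-35*(-111)*(-11)² + 1259443) = √(3885*121 + 1259443) = √(470085 + 1259443) = √1729528 = 2*√432382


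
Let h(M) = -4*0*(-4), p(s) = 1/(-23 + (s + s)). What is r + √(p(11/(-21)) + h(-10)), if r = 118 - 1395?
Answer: -1277 + I*√10605/505 ≈ -1277.0 + 0.20392*I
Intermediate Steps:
p(s) = 1/(-23 + 2*s)
r = -1277
h(M) = 0 (h(M) = 0*(-4) = 0)
r + √(p(11/(-21)) + h(-10)) = -1277 + √(1/(-23 + 2*(11/(-21))) + 0) = -1277 + √(1/(-23 + 2*(11*(-1/21))) + 0) = -1277 + √(1/(-23 + 2*(-11/21)) + 0) = -1277 + √(1/(-23 - 22/21) + 0) = -1277 + √(1/(-505/21) + 0) = -1277 + √(-21/505 + 0) = -1277 + √(-21/505) = -1277 + I*√10605/505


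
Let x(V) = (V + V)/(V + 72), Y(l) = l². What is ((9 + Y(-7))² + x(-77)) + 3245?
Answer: 33199/5 ≈ 6639.8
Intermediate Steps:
x(V) = 2*V/(72 + V) (x(V) = (2*V)/(72 + V) = 2*V/(72 + V))
((9 + Y(-7))² + x(-77)) + 3245 = ((9 + (-7)²)² + 2*(-77)/(72 - 77)) + 3245 = ((9 + 49)² + 2*(-77)/(-5)) + 3245 = (58² + 2*(-77)*(-⅕)) + 3245 = (3364 + 154/5) + 3245 = 16974/5 + 3245 = 33199/5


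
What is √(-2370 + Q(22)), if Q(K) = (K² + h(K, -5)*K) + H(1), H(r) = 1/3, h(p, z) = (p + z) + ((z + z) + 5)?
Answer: I*√14595/3 ≈ 40.27*I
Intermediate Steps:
h(p, z) = 5 + p + 3*z (h(p, z) = (p + z) + (2*z + 5) = (p + z) + (5 + 2*z) = 5 + p + 3*z)
H(r) = ⅓
Q(K) = ⅓ + K² + K*(-10 + K) (Q(K) = (K² + (5 + K + 3*(-5))*K) + ⅓ = (K² + (5 + K - 15)*K) + ⅓ = (K² + (-10 + K)*K) + ⅓ = (K² + K*(-10 + K)) + ⅓ = ⅓ + K² + K*(-10 + K))
√(-2370 + Q(22)) = √(-2370 + (⅓ - 10*22 + 2*22²)) = √(-2370 + (⅓ - 220 + 2*484)) = √(-2370 + (⅓ - 220 + 968)) = √(-2370 + 2245/3) = √(-4865/3) = I*√14595/3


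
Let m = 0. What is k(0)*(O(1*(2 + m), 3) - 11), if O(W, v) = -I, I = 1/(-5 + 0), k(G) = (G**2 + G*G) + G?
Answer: 0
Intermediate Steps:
k(G) = G + 2*G**2 (k(G) = (G**2 + G**2) + G = 2*G**2 + G = G + 2*G**2)
I = -1/5 (I = 1/(-5) = -1/5 ≈ -0.20000)
O(W, v) = 1/5 (O(W, v) = -1*(-1/5) = 1/5)
k(0)*(O(1*(2 + m), 3) - 11) = (0*(1 + 2*0))*(1/5 - 11) = (0*(1 + 0))*(-54/5) = (0*1)*(-54/5) = 0*(-54/5) = 0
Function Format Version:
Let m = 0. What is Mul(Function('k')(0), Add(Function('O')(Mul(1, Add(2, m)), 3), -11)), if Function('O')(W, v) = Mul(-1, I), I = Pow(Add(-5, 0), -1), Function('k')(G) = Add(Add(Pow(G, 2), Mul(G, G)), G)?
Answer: 0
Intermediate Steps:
Function('k')(G) = Add(G, Mul(2, Pow(G, 2))) (Function('k')(G) = Add(Add(Pow(G, 2), Pow(G, 2)), G) = Add(Mul(2, Pow(G, 2)), G) = Add(G, Mul(2, Pow(G, 2))))
I = Rational(-1, 5) (I = Pow(-5, -1) = Rational(-1, 5) ≈ -0.20000)
Function('O')(W, v) = Rational(1, 5) (Function('O')(W, v) = Mul(-1, Rational(-1, 5)) = Rational(1, 5))
Mul(Function('k')(0), Add(Function('O')(Mul(1, Add(2, m)), 3), -11)) = Mul(Mul(0, Add(1, Mul(2, 0))), Add(Rational(1, 5), -11)) = Mul(Mul(0, Add(1, 0)), Rational(-54, 5)) = Mul(Mul(0, 1), Rational(-54, 5)) = Mul(0, Rational(-54, 5)) = 0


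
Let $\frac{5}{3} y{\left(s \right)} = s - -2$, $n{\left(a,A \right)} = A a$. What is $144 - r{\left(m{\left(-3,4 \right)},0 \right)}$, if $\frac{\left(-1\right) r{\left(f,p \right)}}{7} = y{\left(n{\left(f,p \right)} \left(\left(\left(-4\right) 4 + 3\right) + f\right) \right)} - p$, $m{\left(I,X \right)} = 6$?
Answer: $\frac{762}{5} \approx 152.4$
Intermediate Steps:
$y{\left(s \right)} = \frac{6}{5} + \frac{3 s}{5}$ ($y{\left(s \right)} = \frac{3 \left(s - -2\right)}{5} = \frac{3 \left(s + 2\right)}{5} = \frac{3 \left(2 + s\right)}{5} = \frac{6}{5} + \frac{3 s}{5}$)
$r{\left(f,p \right)} = - \frac{42}{5} + 7 p - \frac{21 f p \left(-13 + f\right)}{5}$ ($r{\left(f,p \right)} = - 7 \left(\left(\frac{6}{5} + \frac{3 p f \left(\left(\left(-4\right) 4 + 3\right) + f\right)}{5}\right) - p\right) = - 7 \left(\left(\frac{6}{5} + \frac{3 f p \left(\left(-16 + 3\right) + f\right)}{5}\right) - p\right) = - 7 \left(\left(\frac{6}{5} + \frac{3 f p \left(-13 + f\right)}{5}\right) - p\right) = - 7 \left(\frac{6}{5} - p + \frac{3 f p \left(-13 + f\right)}{5}\right) = - \frac{42}{5} + 7 p - \frac{21 f p \left(-13 + f\right)}{5}$)
$144 - r{\left(m{\left(-3,4 \right)},0 \right)} = 144 - \left(- \frac{42}{5} + 7 \cdot 0 - \frac{126}{5} \cdot 0 \left(-13 + 6\right)\right) = 144 - \left(- \frac{42}{5} + 0 - \frac{126}{5} \cdot 0 \left(-7\right)\right) = 144 - \left(- \frac{42}{5} + 0 + 0\right) = 144 - - \frac{42}{5} = 144 + \frac{42}{5} = \frac{762}{5}$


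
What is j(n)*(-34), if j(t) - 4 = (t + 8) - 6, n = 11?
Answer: -578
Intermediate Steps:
j(t) = 6 + t (j(t) = 4 + ((t + 8) - 6) = 4 + ((8 + t) - 6) = 4 + (2 + t) = 6 + t)
j(n)*(-34) = (6 + 11)*(-34) = 17*(-34) = -578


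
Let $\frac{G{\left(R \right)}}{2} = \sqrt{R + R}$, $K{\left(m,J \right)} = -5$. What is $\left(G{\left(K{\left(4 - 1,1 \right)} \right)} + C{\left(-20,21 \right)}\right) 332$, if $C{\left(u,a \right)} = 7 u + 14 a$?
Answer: $51128 + 664 i \sqrt{10} \approx 51128.0 + 2099.8 i$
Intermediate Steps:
$G{\left(R \right)} = 2 \sqrt{2} \sqrt{R}$ ($G{\left(R \right)} = 2 \sqrt{R + R} = 2 \sqrt{2 R} = 2 \sqrt{2} \sqrt{R}$)
$\left(G{\left(K{\left(4 - 1,1 \right)} \right)} + C{\left(-20,21 \right)}\right) 332 = \left(2 \sqrt{2} \sqrt{-5} + \left(7 \left(-20\right) + 14 \cdot 21\right)\right) 332 = \left(2 \sqrt{2} i \sqrt{5} + \left(-140 + 294\right)\right) 332 = \left(2 i \sqrt{10} + 154\right) 332 = \left(154 + 2 i \sqrt{10}\right) 332 = 51128 + 664 i \sqrt{10}$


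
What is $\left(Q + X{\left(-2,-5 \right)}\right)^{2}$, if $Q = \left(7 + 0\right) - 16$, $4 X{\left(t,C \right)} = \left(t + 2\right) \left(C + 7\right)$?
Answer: $81$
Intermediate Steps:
$X{\left(t,C \right)} = \frac{\left(2 + t\right) \left(7 + C\right)}{4}$ ($X{\left(t,C \right)} = \frac{\left(t + 2\right) \left(C + 7\right)}{4} = \frac{\left(2 + t\right) \left(7 + C\right)}{4}$)
$Q = -9$ ($Q = 7 - 16 = -9$)
$\left(Q + X{\left(-2,-5 \right)}\right)^{2} = \left(-9 + \left(\frac{7}{2} + \frac{1}{2} \left(-5\right) + \frac{7}{4} \left(-2\right) + \frac{1}{4} \left(-5\right) \left(-2\right)\right)\right)^{2} = \left(-9 + \left(\frac{7}{2} - \frac{5}{2} - \frac{7}{2} + \frac{5}{2}\right)\right)^{2} = \left(-9 + 0\right)^{2} = \left(-9\right)^{2} = 81$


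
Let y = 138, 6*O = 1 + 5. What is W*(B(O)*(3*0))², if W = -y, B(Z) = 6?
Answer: 0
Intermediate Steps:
O = 1 (O = (1 + 5)/6 = (⅙)*6 = 1)
W = -138 (W = -1*138 = -138)
W*(B(O)*(3*0))² = -138*(6*(3*0))² = -138*(6*0)² = -138*0² = -138*0 = 0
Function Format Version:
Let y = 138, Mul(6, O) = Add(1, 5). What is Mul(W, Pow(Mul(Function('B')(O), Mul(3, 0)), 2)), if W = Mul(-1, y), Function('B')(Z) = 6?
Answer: 0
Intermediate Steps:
O = 1 (O = Mul(Rational(1, 6), Add(1, 5)) = Mul(Rational(1, 6), 6) = 1)
W = -138 (W = Mul(-1, 138) = -138)
Mul(W, Pow(Mul(Function('B')(O), Mul(3, 0)), 2)) = Mul(-138, Pow(Mul(6, Mul(3, 0)), 2)) = Mul(-138, Pow(Mul(6, 0), 2)) = Mul(-138, Pow(0, 2)) = Mul(-138, 0) = 0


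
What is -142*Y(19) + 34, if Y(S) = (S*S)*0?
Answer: 34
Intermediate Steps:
Y(S) = 0 (Y(S) = S²*0 = 0)
-142*Y(19) + 34 = -142*0 + 34 = 0 + 34 = 34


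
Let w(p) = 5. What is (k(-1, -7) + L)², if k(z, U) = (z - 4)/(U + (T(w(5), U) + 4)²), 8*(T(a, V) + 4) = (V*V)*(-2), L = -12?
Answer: 758892304/5239521 ≈ 144.84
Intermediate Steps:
T(a, V) = -4 - V²/4 (T(a, V) = -4 + ((V*V)*(-2))/8 = -4 + (V²*(-2))/8 = -4 + (-2*V²)/8 = -4 - V²/4)
k(z, U) = (-4 + z)/(U + U⁴/16) (k(z, U) = (z - 4)/(U + ((-4 - U²/4) + 4)²) = (-4 + z)/(U + (-U²/4)²) = (-4 + z)/(U + U⁴/16))
(k(-1, -7) + L)² = (16*(-4 - 1)/(-7*(16 + (-7)³)) - 12)² = (16*(-⅐)*(-5)/(16 - 343) - 12)² = (16*(-⅐)*(-5)/(-327) - 12)² = (16*(-⅐)*(-1/327)*(-5) - 12)² = (-80/2289 - 12)² = (-27548/2289)² = 758892304/5239521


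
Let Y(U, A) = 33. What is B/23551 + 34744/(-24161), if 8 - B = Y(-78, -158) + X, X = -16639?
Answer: -416845090/569015711 ≈ -0.73257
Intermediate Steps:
B = 16614 (B = 8 - (33 - 16639) = 8 - 1*(-16606) = 8 + 16606 = 16614)
B/23551 + 34744/(-24161) = 16614/23551 + 34744/(-24161) = 16614*(1/23551) + 34744*(-1/24161) = 16614/23551 - 34744/24161 = -416845090/569015711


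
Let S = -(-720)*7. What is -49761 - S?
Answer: -54801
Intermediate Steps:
S = 5040 (S = -180*(-28) = 5040)
-49761 - S = -49761 - 1*5040 = -49761 - 5040 = -54801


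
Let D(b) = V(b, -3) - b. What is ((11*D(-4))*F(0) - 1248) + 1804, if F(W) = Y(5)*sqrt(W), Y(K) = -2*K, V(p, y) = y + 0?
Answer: 556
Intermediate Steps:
V(p, y) = y
D(b) = -3 - b
F(W) = -10*sqrt(W) (F(W) = (-2*5)*sqrt(W) = -10*sqrt(W))
((11*D(-4))*F(0) - 1248) + 1804 = ((11*(-3 - 1*(-4)))*(-10*sqrt(0)) - 1248) + 1804 = ((11*(-3 + 4))*(-10*0) - 1248) + 1804 = ((11*1)*0 - 1248) + 1804 = (11*0 - 1248) + 1804 = (0 - 1248) + 1804 = -1248 + 1804 = 556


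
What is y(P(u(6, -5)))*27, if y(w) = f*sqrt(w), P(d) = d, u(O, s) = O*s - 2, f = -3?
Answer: -324*I*sqrt(2) ≈ -458.21*I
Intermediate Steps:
u(O, s) = -2 + O*s
y(w) = -3*sqrt(w)
y(P(u(6, -5)))*27 = -3*sqrt(-2 + 6*(-5))*27 = -3*sqrt(-2 - 30)*27 = -12*I*sqrt(2)*27 = -324*I*sqrt(2)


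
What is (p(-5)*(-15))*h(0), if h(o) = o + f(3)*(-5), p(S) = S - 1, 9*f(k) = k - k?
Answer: 0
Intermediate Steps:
f(k) = 0 (f(k) = (k - k)/9 = (⅑)*0 = 0)
p(S) = -1 + S
h(o) = o (h(o) = o + 0*(-5) = o + 0 = o)
(p(-5)*(-15))*h(0) = ((-1 - 5)*(-15))*0 = -6*(-15)*0 = 90*0 = 0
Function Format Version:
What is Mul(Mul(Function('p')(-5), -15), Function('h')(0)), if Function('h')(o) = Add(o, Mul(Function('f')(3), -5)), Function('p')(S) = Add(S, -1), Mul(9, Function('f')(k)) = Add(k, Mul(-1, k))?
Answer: 0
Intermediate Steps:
Function('f')(k) = 0 (Function('f')(k) = Mul(Rational(1, 9), Add(k, Mul(-1, k))) = Mul(Rational(1, 9), 0) = 0)
Function('p')(S) = Add(-1, S)
Function('h')(o) = o (Function('h')(o) = Add(o, Mul(0, -5)) = Add(o, 0) = o)
Mul(Mul(Function('p')(-5), -15), Function('h')(0)) = Mul(Mul(Add(-1, -5), -15), 0) = Mul(Mul(-6, -15), 0) = Mul(90, 0) = 0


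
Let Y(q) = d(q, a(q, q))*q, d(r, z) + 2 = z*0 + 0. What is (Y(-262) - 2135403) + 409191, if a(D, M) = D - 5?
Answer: -1725688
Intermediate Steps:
a(D, M) = -5 + D
d(r, z) = -2 (d(r, z) = -2 + (z*0 + 0) = -2 + (0 + 0) = -2 + 0 = -2)
Y(q) = -2*q
(Y(-262) - 2135403) + 409191 = (-2*(-262) - 2135403) + 409191 = (524 - 2135403) + 409191 = -2134879 + 409191 = -1725688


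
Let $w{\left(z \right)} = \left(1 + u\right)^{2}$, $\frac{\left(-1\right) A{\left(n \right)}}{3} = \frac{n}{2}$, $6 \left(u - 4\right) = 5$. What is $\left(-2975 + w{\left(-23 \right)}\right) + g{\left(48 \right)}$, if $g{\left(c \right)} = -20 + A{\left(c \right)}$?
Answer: $- \frac{109187}{36} \approx -3033.0$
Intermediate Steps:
$u = \frac{29}{6}$ ($u = 4 + \frac{1}{6} \cdot 5 = 4 + \frac{5}{6} = \frac{29}{6} \approx 4.8333$)
$A{\left(n \right)} = - \frac{3 n}{2}$ ($A{\left(n \right)} = - 3 \frac{n}{2} = - \frac{3 n}{2}$)
$w{\left(z \right)} = \frac{1225}{36}$ ($w{\left(z \right)} = \left(1 + \frac{29}{6}\right)^{2} = \left(\frac{35}{6}\right)^{2} = \frac{1225}{36}$)
$g{\left(c \right)} = -20 - \frac{3 c}{2}$
$\left(-2975 + w{\left(-23 \right)}\right) + g{\left(48 \right)} = \left(-2975 + \frac{1225}{36}\right) - 92 = - \frac{105875}{36} - 92 = - \frac{109187}{36}$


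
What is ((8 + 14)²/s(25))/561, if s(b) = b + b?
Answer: 22/1275 ≈ 0.017255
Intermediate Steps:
s(b) = 2*b
((8 + 14)²/s(25))/561 = ((8 + 14)²/((2*25)))/561 = (22²/50)*(1/561) = (484*(1/50))*(1/561) = (242/25)*(1/561) = 22/1275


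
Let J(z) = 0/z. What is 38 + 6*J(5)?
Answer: 38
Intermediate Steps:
J(z) = 0
38 + 6*J(5) = 38 + 6*0 = 38 + 0 = 38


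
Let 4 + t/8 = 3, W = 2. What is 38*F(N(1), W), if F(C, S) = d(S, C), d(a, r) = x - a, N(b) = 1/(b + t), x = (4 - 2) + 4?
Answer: 152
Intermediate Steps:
t = -8 (t = -32 + 8*3 = -32 + 24 = -8)
x = 6 (x = 2 + 4 = 6)
N(b) = 1/(-8 + b) (N(b) = 1/(b - 8) = 1/(-8 + b))
d(a, r) = 6 - a
F(C, S) = 6 - S
38*F(N(1), W) = 38*(6 - 1*2) = 38*(6 - 2) = 38*4 = 152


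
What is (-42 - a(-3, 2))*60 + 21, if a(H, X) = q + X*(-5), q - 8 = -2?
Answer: -2259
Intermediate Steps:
q = 6 (q = 8 - 2 = 6)
a(H, X) = 6 - 5*X (a(H, X) = 6 + X*(-5) = 6 - 5*X)
(-42 - a(-3, 2))*60 + 21 = (-42 - (6 - 5*2))*60 + 21 = (-42 - (6 - 10))*60 + 21 = (-42 - 1*(-4))*60 + 21 = (-42 + 4)*60 + 21 = -38*60 + 21 = -2280 + 21 = -2259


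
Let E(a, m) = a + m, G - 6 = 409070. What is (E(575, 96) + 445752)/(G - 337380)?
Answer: 446423/71696 ≈ 6.2266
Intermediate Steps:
G = 409076 (G = 6 + 409070 = 409076)
(E(575, 96) + 445752)/(G - 337380) = ((575 + 96) + 445752)/(409076 - 337380) = (671 + 445752)/71696 = 446423*(1/71696) = 446423/71696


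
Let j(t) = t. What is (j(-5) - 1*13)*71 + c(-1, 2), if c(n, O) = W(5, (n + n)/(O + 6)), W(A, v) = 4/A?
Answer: -6386/5 ≈ -1277.2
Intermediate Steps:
c(n, O) = ⅘ (c(n, O) = 4/5 = 4*(⅕) = ⅘)
(j(-5) - 1*13)*71 + c(-1, 2) = (-5 - 1*13)*71 + ⅘ = (-5 - 13)*71 + ⅘ = -18*71 + ⅘ = -1278 + ⅘ = -6386/5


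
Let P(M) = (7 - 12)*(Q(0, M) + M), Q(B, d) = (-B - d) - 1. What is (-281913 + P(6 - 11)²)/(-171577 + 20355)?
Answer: 140944/75611 ≈ 1.8641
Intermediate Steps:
Q(B, d) = -1 - B - d
P(M) = 5 (P(M) = (7 - 12)*((-1 - 1*0 - M) + M) = -5*((-1 + 0 - M) + M) = -5*((-1 - M) + M) = -5*(-1) = 5)
(-281913 + P(6 - 11)²)/(-171577 + 20355) = (-281913 + 5²)/(-171577 + 20355) = (-281913 + 25)/(-151222) = -281888*(-1/151222) = 140944/75611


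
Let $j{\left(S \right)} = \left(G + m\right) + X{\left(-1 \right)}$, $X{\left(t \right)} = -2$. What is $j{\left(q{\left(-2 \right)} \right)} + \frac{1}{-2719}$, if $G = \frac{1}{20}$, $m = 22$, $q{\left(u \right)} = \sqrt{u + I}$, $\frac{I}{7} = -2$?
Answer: $\frac{1090299}{54380} \approx 20.05$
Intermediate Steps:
$I = -14$ ($I = 7 \left(-2\right) = -14$)
$q{\left(u \right)} = \sqrt{-14 + u}$ ($q{\left(u \right)} = \sqrt{u - 14} = \sqrt{-14 + u}$)
$G = \frac{1}{20} \approx 0.05$
$j{\left(S \right)} = \frac{401}{20}$ ($j{\left(S \right)} = \left(\frac{1}{20} + 22\right) - 2 = \frac{441}{20} - 2 = \frac{401}{20}$)
$j{\left(q{\left(-2 \right)} \right)} + \frac{1}{-2719} = \frac{401}{20} + \frac{1}{-2719} = \frac{401}{20} - \frac{1}{2719} = \frac{1090299}{54380}$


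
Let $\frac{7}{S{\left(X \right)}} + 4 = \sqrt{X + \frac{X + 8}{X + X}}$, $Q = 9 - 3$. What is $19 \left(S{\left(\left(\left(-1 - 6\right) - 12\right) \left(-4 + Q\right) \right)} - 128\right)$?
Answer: $- \frac{710600}{291} - \frac{19 i \sqrt{54302}}{291} \approx -2441.9 - 15.215 i$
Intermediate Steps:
$Q = 6$
$S{\left(X \right)} = \frac{7}{-4 + \sqrt{X + \frac{8 + X}{2 X}}}$ ($S{\left(X \right)} = \frac{7}{-4 + \sqrt{X + \frac{X + 8}{X + X}}} = \frac{7}{-4 + \sqrt{X + \frac{8 + X}{2 X}}}$)
$19 \left(S{\left(\left(\left(-1 - 6\right) - 12\right) \left(-4 + Q\right) \right)} - 128\right) = 19 \left(\frac{14}{-8 + \sqrt{2} \sqrt{1 + 2 \left(\left(-1 - 6\right) - 12\right) \left(-4 + 6\right) + \frac{8}{\left(\left(-1 - 6\right) - 12\right) \left(-4 + 6\right)}}} - 128\right) = 19 \left(\frac{14}{-8 + \sqrt{2} \sqrt{1 + 2 \left(\left(-1 - 6\right) - 12\right) 2 + \frac{8}{\left(\left(-1 - 6\right) - 12\right) 2}}} - 128\right) = 19 \left(\frac{14}{-8 + \sqrt{2} \sqrt{1 + 2 \left(-7 - 12\right) 2 + \frac{8}{\left(-7 - 12\right) 2}}} - 128\right) = 19 \left(\frac{14}{-8 + \sqrt{2} \sqrt{1 + 2 \left(\left(-19\right) 2\right) + \frac{8}{\left(-19\right) 2}}} - 128\right) = 19 \left(\frac{14}{-8 + \sqrt{2} \sqrt{1 + 2 \left(-38\right) + \frac{8}{-38}}} - 128\right) = 19 \left(\frac{14}{-8 + \sqrt{2} \sqrt{1 - 76 + 8 \left(- \frac{1}{38}\right)}} - 128\right) = 19 \left(\frac{14}{-8 + \sqrt{2} \sqrt{1 - 76 - \frac{4}{19}}} - 128\right) = 19 \left(\frac{14}{-8 + \sqrt{2} \sqrt{- \frac{1429}{19}}} - 128\right) = 19 \left(\frac{14}{-8 + \sqrt{2} \frac{i \sqrt{27151}}{19}} - 128\right) = 19 \left(\frac{14}{-8 + \frac{i \sqrt{54302}}{19}} - 128\right) = 19 \left(-128 + \frac{14}{-8 + \frac{i \sqrt{54302}}{19}}\right) = -2432 + \frac{266}{-8 + \frac{i \sqrt{54302}}{19}}$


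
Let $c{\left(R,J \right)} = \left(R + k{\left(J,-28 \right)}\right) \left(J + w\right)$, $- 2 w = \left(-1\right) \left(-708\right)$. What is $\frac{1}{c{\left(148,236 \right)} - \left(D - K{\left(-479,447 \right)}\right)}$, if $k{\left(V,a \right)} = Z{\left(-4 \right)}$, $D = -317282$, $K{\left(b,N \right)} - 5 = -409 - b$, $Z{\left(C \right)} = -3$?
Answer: $\frac{1}{300247} \approx 3.3306 \cdot 10^{-6}$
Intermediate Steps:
$K{\left(b,N \right)} = -404 - b$ ($K{\left(b,N \right)} = 5 - \left(409 + b\right) = -404 - b$)
$k{\left(V,a \right)} = -3$
$w = -354$ ($w = - \frac{\left(-1\right) \left(-708\right)}{2} = \left(- \frac{1}{2}\right) 708 = -354$)
$c{\left(R,J \right)} = \left(-354 + J\right) \left(-3 + R\right)$ ($c{\left(R,J \right)} = \left(R - 3\right) \left(J - 354\right) = \left(-3 + R\right) \left(-354 + J\right) = \left(-354 + J\right) \left(-3 + R\right)$)
$\frac{1}{c{\left(148,236 \right)} - \left(D - K{\left(-479,447 \right)}\right)} = \frac{1}{\left(1062 - 52392 - 708 + 236 \cdot 148\right) - -317357} = \frac{1}{\left(1062 - 52392 - 708 + 34928\right) + \left(\left(-404 + 479\right) + 317282\right)} = \frac{1}{-17110 + \left(75 + 317282\right)} = \frac{1}{-17110 + 317357} = \frac{1}{300247}$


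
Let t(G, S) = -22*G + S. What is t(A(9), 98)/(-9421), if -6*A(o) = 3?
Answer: -109/9421 ≈ -0.011570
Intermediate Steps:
A(o) = -½ (A(o) = -⅙*3 = -½)
t(G, S) = S - 22*G
t(A(9), 98)/(-9421) = (98 - 22*(-½))/(-9421) = (98 + 11)*(-1/9421) = 109*(-1/9421) = -109/9421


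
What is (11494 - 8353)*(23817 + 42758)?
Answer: 209112075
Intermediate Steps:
(11494 - 8353)*(23817 + 42758) = 3141*66575 = 209112075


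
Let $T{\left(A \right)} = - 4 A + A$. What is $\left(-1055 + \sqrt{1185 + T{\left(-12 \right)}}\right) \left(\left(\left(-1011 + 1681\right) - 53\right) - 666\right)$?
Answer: $51695 - 49 \sqrt{1221} \approx 49983.0$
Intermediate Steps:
$T{\left(A \right)} = - 3 A$
$\left(-1055 + \sqrt{1185 + T{\left(-12 \right)}}\right) \left(\left(\left(-1011 + 1681\right) - 53\right) - 666\right) = \left(-1055 + \sqrt{1185 - -36}\right) \left(\left(\left(-1011 + 1681\right) - 53\right) - 666\right) = \left(-1055 + \sqrt{1185 + 36}\right) \left(\left(670 - 53\right) - 666\right) = \left(-1055 + \sqrt{1221}\right) \left(617 - 666\right) = \left(-1055 + \sqrt{1221}\right) \left(-49\right) = 51695 - 49 \sqrt{1221}$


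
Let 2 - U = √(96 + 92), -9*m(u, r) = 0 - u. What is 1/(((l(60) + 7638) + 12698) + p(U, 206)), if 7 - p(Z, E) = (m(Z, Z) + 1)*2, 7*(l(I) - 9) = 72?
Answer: 40404105/822621146026 - 441*√47/411310573013 ≈ 4.9109e-5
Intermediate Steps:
m(u, r) = u/9 (m(u, r) = -(0 - u)/9 = -(-1)*u/9 = u/9)
l(I) = 135/7 (l(I) = 9 + (⅐)*72 = 9 + 72/7 = 135/7)
U = 2 - 2*√47 (U = 2 - √(96 + 92) = 2 - √188 = 2 - 2*√47 ≈ -11.711)
p(Z, E) = 5 - 2*Z/9 (p(Z, E) = 7 - (Z/9 + 1)*2 = 7 - (1 + Z/9)*2 = 7 - (2 + 2*Z/9) = 7 + (-2 - 2*Z/9) = 5 - 2*Z/9)
1/(((l(60) + 7638) + 12698) + p(U, 206)) = 1/(((135/7 + 7638) + 12698) + (5 - 2*(2 - 2*√47)/9)) = 1/((53601/7 + 12698) + (5 + (-4/9 + 4*√47/9))) = 1/(142487/7 + (41/9 + 4*√47/9)) = 1/(1282670/63 + 4*√47/9)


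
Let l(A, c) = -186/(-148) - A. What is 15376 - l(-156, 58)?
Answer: 1126187/74 ≈ 15219.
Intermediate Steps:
l(A, c) = 93/74 - A (l(A, c) = -186*(-1/148) - A = 93/74 - A)
15376 - l(-156, 58) = 15376 - (93/74 - 1*(-156)) = 15376 - (93/74 + 156) = 15376 - 1*11637/74 = 15376 - 11637/74 = 1126187/74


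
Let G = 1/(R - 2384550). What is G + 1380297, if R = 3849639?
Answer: 2022257951434/1465089 ≈ 1.3803e+6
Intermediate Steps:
G = 1/1465089 (G = 1/(3849639 - 2384550) = 1/1465089 ≈ 6.8255e-7)
G + 1380297 = 1/1465089 + 1380297 = 2022257951434/1465089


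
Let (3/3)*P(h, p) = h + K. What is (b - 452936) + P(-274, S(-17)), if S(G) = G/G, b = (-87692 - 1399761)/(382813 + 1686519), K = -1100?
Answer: -940119708373/2069332 ≈ -4.5431e+5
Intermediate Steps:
b = -1487453/2069332 ≈ -0.71881
S(G) = 1
P(h, p) = -1100 + h (P(h, p) = h - 1100 = -1100 + h)
(b - 452936) + P(-274, S(-17)) = (-1487453/2069332 - 452936) + (-1100 - 274) = -937276446205/2069332 - 1374 = -940119708373/2069332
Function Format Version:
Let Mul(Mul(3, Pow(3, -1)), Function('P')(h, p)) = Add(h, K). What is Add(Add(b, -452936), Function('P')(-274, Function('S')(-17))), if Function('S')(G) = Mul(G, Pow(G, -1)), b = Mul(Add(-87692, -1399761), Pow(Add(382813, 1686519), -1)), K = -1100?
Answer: Rational(-940119708373, 2069332) ≈ -4.5431e+5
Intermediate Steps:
b = Rational(-1487453, 2069332) (b = Mul(-1487453, Pow(2069332, -1)) = Mul(-1487453, Rational(1, 2069332)) = Rational(-1487453, 2069332) ≈ -0.71881)
Function('S')(G) = 1
Function('P')(h, p) = Add(-1100, h) (Function('P')(h, p) = Add(h, -1100) = Add(-1100, h))
Add(Add(b, -452936), Function('P')(-274, Function('S')(-17))) = Add(Add(Rational(-1487453, 2069332), -452936), Add(-1100, -274)) = Add(Rational(-937276446205, 2069332), -1374) = Rational(-940119708373, 2069332)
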